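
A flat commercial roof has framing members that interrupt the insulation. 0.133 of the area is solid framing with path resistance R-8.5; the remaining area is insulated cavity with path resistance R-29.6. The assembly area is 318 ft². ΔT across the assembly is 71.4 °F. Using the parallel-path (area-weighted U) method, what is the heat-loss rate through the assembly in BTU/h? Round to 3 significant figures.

U_eff = 0.867/29.6 + 0.133/8.5 = 0.02929 + 0.01565 = 0.04494
R_eff = 1/U_eff = 22.25 ft²·°F·h/BTU
Q = 318 × 71.4 / 22.25 = 1020 BTU/h

1020 BTU/h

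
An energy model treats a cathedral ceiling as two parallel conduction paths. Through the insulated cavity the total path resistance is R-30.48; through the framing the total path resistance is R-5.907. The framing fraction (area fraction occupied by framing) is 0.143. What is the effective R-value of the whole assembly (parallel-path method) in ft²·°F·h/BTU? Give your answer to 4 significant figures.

U_eff = 0.857/30.48 + 0.143/5.907 = 0.028117 + 0.024209 = 0.052325
R_eff = 1/U_eff = 19.111 ft²·°F·h/BTU

19.11 ft²·°F·h/BTU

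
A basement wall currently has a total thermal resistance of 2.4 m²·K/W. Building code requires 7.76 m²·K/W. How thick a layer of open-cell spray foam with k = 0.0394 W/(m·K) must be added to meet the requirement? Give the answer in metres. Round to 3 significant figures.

0.211 m

ΔR = 7.76 − 2.4 = 5.36 m²·K/W
L = ΔR × k = 5.36 × 0.0394 = 0.2112 m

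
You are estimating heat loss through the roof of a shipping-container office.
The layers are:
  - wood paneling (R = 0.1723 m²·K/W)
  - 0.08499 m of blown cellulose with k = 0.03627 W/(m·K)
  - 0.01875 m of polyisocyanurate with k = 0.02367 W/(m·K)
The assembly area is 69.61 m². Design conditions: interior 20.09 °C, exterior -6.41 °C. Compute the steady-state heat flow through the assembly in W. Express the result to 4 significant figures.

557.7 W

0.08499/0.03627 = 2.3433
0.01875/0.02367 = 0.79214
R_total = 0.1723 + 2.3433 + 0.79214 = 3.3077 m²·K/W
Q = A·ΔT/R = 69.61 × (20.09 − (-6.41)) / 3.3077 = 557.69 W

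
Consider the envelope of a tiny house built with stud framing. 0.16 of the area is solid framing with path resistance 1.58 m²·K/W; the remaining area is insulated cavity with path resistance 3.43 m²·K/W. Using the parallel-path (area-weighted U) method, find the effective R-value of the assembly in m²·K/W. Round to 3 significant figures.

U_eff = 0.84/3.43 + 0.16/1.58 = 0.2449 + 0.1013 = 0.3462
R_eff = 1/U_eff = 2.889 m²·K/W

2.89 m²·K/W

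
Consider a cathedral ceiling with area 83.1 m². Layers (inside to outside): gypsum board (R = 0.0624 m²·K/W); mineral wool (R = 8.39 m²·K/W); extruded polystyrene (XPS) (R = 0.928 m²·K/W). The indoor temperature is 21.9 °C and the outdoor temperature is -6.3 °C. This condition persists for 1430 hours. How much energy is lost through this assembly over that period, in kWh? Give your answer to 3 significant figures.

R_total = 0.0624 + 8.39 + 0.928 = 9.38 m²·K/W
Q = 83.1 × (21.9 − (-6.3)) / 9.38 = 249.8 W
E = 249.8 W × 1430 h / 1000 = 357.2 kWh

357 kWh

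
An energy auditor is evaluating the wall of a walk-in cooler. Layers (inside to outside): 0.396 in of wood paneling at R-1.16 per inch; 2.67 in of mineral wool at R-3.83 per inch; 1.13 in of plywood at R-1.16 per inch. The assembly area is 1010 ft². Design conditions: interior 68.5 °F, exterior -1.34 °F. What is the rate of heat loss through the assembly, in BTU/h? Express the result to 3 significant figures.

5880 BTU/h

0.396 × 1.16 = 0.4594
2.67 × 3.83 = 10.23
1.13 × 1.16 = 1.311
R_total = 0.4594 + 10.23 + 1.311 = 12 ft²·°F·h/BTU
Q = A·ΔT/R = 1010 × (68.5 − (-1.34)) / 12 = 5880 BTU/h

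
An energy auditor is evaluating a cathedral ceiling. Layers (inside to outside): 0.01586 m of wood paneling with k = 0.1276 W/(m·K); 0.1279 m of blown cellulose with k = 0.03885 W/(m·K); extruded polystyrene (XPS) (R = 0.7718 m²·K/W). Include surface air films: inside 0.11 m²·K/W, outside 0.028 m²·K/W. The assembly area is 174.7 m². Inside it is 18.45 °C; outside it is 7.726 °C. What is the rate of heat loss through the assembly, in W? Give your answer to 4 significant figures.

0.01586/0.1276 = 0.12429
0.1279/0.03885 = 3.2921
R_total = 0.11 + 0.12429 + 3.2921 + 0.7718 + 0.028 = 4.3262 m²·K/W
Q = A·ΔT/R = 174.7 × (18.45 − 7.726) / 4.3262 = 433.05 W

433.1 W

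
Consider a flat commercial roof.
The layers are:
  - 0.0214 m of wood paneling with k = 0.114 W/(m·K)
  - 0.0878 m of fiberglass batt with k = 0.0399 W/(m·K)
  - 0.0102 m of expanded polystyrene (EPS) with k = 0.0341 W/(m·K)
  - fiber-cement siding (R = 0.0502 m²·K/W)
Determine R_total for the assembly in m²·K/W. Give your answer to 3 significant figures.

2.74 m²·K/W

0.0214/0.114 = 0.1877
0.0878/0.0399 = 2.201
0.0102/0.0341 = 0.2991
R_total = 0.1877 + 2.201 + 0.2991 + 0.0502 = 2.738 m²·K/W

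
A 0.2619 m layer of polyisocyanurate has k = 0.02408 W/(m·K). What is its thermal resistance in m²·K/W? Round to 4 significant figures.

10.88 m²·K/W

R = L/k = 0.2619/0.02408 = 10.876 m²·K/W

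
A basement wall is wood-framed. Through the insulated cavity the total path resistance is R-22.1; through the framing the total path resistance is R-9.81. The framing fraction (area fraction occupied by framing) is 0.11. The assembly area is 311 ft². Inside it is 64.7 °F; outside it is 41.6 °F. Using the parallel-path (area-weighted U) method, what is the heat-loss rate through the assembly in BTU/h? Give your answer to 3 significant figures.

370 BTU/h

U_eff = 0.89/22.1 + 0.11/9.81 = 0.04027 + 0.01121 = 0.05148
R_eff = 1/U_eff = 19.42 ft²·°F·h/BTU
Q = 311 × (64.7 − 41.6) / 19.42 = 369.9 BTU/h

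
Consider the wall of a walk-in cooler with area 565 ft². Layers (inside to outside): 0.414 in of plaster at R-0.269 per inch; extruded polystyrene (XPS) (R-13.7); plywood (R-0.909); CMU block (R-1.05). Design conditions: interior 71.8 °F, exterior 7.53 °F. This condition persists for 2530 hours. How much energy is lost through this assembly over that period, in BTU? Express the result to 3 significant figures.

5830000 BTU

0.414 × 0.269 = 0.1114
R_total = 0.1114 + 13.7 + 0.909 + 1.05 = 15.77 ft²·°F·h/BTU
Q = 565 × (71.8 − 7.53) / 15.77 = 2303 BTU/h
E = 2303 × 2530 = 5826000 BTU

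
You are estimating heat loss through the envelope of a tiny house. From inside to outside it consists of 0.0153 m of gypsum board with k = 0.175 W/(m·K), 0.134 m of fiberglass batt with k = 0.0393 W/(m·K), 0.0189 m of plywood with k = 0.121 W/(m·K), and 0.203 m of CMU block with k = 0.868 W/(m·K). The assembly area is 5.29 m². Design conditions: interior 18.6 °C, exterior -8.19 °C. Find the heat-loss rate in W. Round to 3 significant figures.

0.0153/0.175 = 0.08743
0.134/0.0393 = 3.41
0.0189/0.121 = 0.1562
0.203/0.868 = 0.2339
R_total = 0.08743 + 3.41 + 0.1562 + 0.2339 = 3.887 m²·K/W
Q = A·ΔT/R = 5.29 × (18.6 − (-8.19)) / 3.887 = 36.46 W

36.5 W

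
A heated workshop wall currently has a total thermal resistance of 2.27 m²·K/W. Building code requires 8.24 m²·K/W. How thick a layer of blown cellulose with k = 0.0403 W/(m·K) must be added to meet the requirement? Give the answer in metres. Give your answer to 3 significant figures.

ΔR = 8.24 − 2.27 = 5.97 m²·K/W
L = ΔR × k = 5.97 × 0.0403 = 0.2406 m

0.241 m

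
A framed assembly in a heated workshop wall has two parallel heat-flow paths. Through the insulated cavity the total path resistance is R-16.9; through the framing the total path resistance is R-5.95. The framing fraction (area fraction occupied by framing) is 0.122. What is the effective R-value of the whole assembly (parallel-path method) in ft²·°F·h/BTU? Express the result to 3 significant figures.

U_eff = 0.878/16.9 + 0.122/5.95 = 0.05195 + 0.0205 = 0.07246
R_eff = 1/U_eff = 13.8 ft²·°F·h/BTU

13.8 ft²·°F·h/BTU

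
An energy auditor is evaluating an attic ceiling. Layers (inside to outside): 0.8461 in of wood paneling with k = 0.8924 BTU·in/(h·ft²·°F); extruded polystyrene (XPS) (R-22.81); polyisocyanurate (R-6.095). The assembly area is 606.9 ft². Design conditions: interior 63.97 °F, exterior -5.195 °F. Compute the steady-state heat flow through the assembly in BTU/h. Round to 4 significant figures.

1406 BTU/h

0.8461/0.8924 = 0.94812
R_total = 0.94812 + 22.81 + 6.095 = 29.853 ft²·°F·h/BTU
Q = A·ΔT/R = 606.9 × (63.97 − (-5.195)) / 29.853 = 1406.1 BTU/h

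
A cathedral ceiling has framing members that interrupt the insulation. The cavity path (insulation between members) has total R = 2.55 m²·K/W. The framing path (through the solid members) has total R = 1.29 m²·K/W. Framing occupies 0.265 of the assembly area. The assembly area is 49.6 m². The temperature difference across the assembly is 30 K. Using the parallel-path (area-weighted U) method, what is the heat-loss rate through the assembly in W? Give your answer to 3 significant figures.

735 W

U_eff = 0.735/2.55 + 0.265/1.29 = 0.2882 + 0.2054 = 0.4937
R_eff = 1/U_eff = 2.026 m²·K/W
Q = 49.6 × 30 / 2.026 = 734.6 W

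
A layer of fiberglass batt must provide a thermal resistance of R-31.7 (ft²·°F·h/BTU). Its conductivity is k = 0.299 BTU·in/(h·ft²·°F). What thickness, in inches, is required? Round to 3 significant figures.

9.48 in

L = R × k = 31.7 × 0.299 = 9.478 in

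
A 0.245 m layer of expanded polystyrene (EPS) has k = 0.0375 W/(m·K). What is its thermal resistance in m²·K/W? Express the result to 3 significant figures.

R = L/k = 0.245/0.0375 = 6.533 m²·K/W

6.53 m²·K/W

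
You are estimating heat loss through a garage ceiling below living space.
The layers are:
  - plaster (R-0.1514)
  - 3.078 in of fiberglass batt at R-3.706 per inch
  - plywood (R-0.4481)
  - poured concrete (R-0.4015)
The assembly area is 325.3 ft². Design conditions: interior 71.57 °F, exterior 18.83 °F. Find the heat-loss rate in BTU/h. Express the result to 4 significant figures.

3.078 × 3.706 = 11.407
R_total = 0.1514 + 11.407 + 0.4481 + 0.4015 = 12.408 ft²·°F·h/BTU
Q = A·ΔT/R = 325.3 × (71.57 − 18.83) / 12.408 = 1382.7 BTU/h

1383 BTU/h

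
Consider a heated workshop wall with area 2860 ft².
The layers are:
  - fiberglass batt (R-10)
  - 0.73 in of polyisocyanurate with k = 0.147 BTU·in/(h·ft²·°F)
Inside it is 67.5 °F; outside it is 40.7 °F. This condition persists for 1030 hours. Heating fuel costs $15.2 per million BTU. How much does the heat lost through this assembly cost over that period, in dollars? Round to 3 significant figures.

80.2 dollars

0.73/0.147 = 4.966
R_total = 10 + 4.966 = 14.97 ft²·°F·h/BTU
Q = 2860 × (67.5 − 40.7) / 14.97 = 5121 BTU/h
E = 5121 × 1030 = 5275000 BTU
Cost = 5275000/10⁶ × 15.2 = $80.18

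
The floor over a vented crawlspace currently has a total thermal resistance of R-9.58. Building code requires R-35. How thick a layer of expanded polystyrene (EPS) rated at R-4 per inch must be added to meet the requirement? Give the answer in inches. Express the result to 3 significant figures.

ΔR = 35 − 9.58 = 25.42 ft²·°F·h/BTU
L = ΔR / (R/in) = 25.42/4 = 6.355 in

6.36 in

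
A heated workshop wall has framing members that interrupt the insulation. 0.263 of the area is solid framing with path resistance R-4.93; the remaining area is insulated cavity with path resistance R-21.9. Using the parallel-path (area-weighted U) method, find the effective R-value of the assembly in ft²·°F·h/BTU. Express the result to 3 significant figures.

11.5 ft²·°F·h/BTU

U_eff = 0.737/21.9 + 0.263/4.93 = 0.03365 + 0.05335 = 0.087
R_eff = 1/U_eff = 11.49 ft²·°F·h/BTU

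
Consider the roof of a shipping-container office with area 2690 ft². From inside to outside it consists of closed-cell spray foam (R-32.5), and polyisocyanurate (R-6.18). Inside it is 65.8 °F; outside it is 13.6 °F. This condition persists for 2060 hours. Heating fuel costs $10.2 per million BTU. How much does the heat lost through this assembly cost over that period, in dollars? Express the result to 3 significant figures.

76.3 dollars

R_total = 32.5 + 6.18 = 38.68 ft²·°F·h/BTU
Q = 2690 × (65.8 − 13.6) / 38.68 = 3630 BTU/h
E = 3630 × 2060 = 7478000 BTU
Cost = 7478000/10⁶ × 10.2 = $76.28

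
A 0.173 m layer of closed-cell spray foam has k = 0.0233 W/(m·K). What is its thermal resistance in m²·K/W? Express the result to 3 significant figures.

7.42 m²·K/W

R = L/k = 0.173/0.0233 = 7.425 m²·K/W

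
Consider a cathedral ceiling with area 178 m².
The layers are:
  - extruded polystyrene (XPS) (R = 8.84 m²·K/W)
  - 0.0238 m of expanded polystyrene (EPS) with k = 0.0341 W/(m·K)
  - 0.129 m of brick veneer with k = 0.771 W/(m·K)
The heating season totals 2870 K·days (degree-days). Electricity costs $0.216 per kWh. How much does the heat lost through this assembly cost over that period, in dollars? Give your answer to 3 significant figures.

273 dollars

0.0238/0.0341 = 0.6979
0.129/0.771 = 0.1673
R_total = 8.84 + 0.6979 + 0.1673 = 9.705 m²·K/W
E = A × HDD × 24 / R / 1000 = 178 × 2870 × 24 / 9.705 / 1000 = 1263 kWh
Cost = 1263 × 0.216 = $272.9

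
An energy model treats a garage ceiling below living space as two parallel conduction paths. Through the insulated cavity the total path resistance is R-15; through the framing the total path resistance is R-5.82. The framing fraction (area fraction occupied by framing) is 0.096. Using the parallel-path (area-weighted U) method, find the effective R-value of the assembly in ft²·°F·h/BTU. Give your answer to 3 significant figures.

13.0 ft²·°F·h/BTU

U_eff = 0.904/15 + 0.096/5.82 = 0.06027 + 0.01649 = 0.07676
R_eff = 1/U_eff = 13.03 ft²·°F·h/BTU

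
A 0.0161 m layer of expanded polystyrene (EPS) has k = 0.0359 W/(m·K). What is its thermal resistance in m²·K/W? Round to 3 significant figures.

R = L/k = 0.0161/0.0359 = 0.4485 m²·K/W

0.448 m²·K/W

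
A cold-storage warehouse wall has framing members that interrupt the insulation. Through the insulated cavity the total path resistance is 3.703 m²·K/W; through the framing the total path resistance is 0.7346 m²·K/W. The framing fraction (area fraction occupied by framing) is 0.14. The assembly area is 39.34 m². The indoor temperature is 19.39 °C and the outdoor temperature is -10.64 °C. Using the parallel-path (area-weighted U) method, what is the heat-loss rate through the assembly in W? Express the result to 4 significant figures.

499.5 W

U_eff = 0.86/3.703 + 0.14/0.7346 = 0.23224 + 0.19058 = 0.42282
R_eff = 1/U_eff = 2.3651 m²·K/W
Q = 39.34 × (19.39 − (-10.64)) / 2.3651 = 499.52 W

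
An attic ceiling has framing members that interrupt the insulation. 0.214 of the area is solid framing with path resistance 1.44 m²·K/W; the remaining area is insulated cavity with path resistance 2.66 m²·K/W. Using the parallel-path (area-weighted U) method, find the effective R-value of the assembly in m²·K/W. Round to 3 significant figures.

U_eff = 0.786/2.66 + 0.214/1.44 = 0.2955 + 0.1486 = 0.4441
R_eff = 1/U_eff = 2.252 m²·K/W

2.25 m²·K/W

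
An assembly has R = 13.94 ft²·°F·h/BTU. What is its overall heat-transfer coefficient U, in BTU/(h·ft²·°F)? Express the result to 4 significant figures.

U = 1/R = 1/13.94 = 0.071736

0.07174 BTU/(h·ft²·°F)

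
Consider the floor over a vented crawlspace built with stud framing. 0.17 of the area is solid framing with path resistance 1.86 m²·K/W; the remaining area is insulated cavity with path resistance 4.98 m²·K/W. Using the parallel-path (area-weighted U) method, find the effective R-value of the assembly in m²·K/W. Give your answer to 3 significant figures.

3.88 m²·K/W

U_eff = 0.83/4.98 + 0.17/1.86 = 0.1667 + 0.0914 = 0.2581
R_eff = 1/U_eff = 3.875 m²·K/W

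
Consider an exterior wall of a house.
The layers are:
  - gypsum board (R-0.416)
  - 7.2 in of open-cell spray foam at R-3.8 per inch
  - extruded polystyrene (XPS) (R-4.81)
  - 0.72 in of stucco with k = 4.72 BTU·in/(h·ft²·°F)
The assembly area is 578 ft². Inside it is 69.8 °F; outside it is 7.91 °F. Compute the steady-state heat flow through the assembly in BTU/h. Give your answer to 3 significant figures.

1090 BTU/h

7.2 × 3.8 = 27.36
0.72/4.72 = 0.1525
R_total = 0.416 + 27.36 + 4.81 + 0.1525 = 32.74 ft²·°F·h/BTU
Q = A·ΔT/R = 578 × (69.8 − 7.91) / 32.74 = 1093 BTU/h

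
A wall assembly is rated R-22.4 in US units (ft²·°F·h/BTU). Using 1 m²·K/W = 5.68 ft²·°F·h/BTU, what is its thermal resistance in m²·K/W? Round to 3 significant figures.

R_SI = 22.4/5.68 = 3.944

3.94 m²·K/W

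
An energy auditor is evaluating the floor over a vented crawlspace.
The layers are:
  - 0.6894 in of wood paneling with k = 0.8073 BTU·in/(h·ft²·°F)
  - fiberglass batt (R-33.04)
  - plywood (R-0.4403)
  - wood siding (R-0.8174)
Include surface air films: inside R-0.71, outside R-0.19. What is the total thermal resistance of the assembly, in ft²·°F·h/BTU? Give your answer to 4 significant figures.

36.05 ft²·°F·h/BTU

0.6894/0.8073 = 0.85396
R_total = 0.71 + 0.85396 + 33.04 + 0.4403 + 0.8174 + 0.19 = 36.052 ft²·°F·h/BTU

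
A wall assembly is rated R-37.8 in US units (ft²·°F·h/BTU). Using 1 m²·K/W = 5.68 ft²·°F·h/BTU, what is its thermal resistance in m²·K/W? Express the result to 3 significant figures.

6.65 m²·K/W

R_SI = 37.8/5.68 = 6.655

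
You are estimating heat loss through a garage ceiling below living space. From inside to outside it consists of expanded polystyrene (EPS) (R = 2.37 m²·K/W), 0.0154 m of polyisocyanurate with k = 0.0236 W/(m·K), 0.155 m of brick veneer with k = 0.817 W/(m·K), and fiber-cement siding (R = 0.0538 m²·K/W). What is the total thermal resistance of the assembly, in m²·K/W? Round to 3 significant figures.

0.0154/0.0236 = 0.6525
0.155/0.817 = 0.1897
R_total = 2.37 + 0.6525 + 0.1897 + 0.0538 = 3.266 m²·K/W

3.27 m²·K/W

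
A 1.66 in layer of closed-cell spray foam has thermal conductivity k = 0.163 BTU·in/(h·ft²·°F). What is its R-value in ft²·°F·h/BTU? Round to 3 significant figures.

10.2 ft²·°F·h/BTU

R = L/k = 1.66/0.163 = 10.18 ft²·°F·h/BTU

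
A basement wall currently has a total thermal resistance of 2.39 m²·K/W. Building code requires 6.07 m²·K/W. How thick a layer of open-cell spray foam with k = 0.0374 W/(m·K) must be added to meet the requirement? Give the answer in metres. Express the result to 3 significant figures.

0.138 m

ΔR = 6.07 − 2.39 = 3.68 m²·K/W
L = ΔR × k = 3.68 × 0.0374 = 0.1376 m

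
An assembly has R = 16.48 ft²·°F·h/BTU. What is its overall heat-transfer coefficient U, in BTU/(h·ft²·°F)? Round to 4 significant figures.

U = 1/R = 1/16.48 = 0.06068

0.06068 BTU/(h·ft²·°F)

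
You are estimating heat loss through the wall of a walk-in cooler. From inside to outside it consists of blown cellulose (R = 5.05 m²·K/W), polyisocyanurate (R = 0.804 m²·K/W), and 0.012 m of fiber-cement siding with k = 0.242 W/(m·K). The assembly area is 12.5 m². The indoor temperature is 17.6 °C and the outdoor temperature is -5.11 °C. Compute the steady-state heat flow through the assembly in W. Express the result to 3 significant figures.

0.012/0.242 = 0.04959
R_total = 5.05 + 0.804 + 0.04959 = 5.904 m²·K/W
Q = A·ΔT/R = 12.5 × (17.6 − (-5.11)) / 5.904 = 48.09 W

48.1 W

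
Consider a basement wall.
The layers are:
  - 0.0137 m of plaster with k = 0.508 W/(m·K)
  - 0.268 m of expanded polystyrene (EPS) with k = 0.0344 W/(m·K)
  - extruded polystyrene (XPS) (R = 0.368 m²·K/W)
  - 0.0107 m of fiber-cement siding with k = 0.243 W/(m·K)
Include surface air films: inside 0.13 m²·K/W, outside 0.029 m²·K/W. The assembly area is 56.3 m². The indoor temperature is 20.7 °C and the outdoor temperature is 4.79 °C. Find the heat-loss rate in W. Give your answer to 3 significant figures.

0.0137/0.508 = 0.02697
0.268/0.0344 = 7.791
0.0107/0.243 = 0.04403
R_total = 0.13 + 0.02697 + 7.791 + 0.368 + 0.04403 + 0.029 = 8.389 m²·K/W
Q = A·ΔT/R = 56.3 × (20.7 − 4.79) / 8.389 = 106.8 W

107 W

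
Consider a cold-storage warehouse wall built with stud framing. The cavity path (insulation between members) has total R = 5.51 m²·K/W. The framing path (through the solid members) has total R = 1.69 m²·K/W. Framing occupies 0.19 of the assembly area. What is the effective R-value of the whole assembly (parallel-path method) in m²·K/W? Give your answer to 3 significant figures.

U_eff = 0.81/5.51 + 0.19/1.69 = 0.147 + 0.1124 = 0.2594
R_eff = 1/U_eff = 3.855 m²·K/W

3.85 m²·K/W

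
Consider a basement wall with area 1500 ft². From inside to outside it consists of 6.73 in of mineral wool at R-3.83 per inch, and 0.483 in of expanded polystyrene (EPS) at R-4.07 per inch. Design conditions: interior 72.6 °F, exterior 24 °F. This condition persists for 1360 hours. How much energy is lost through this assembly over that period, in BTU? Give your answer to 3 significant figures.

3570000 BTU

6.73 × 3.83 = 25.78
0.483 × 4.07 = 1.966
R_total = 25.78 + 1.966 = 27.74 ft²·°F·h/BTU
Q = 1500 × (72.6 − 24) / 27.74 = 2628 BTU/h
E = 2628 × 1360 = 3574000 BTU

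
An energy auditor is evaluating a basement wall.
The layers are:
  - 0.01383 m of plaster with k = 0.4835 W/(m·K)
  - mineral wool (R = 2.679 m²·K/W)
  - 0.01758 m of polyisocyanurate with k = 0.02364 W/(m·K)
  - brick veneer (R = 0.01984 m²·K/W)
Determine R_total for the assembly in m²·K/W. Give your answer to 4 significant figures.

0.01383/0.4835 = 0.028604
0.01758/0.02364 = 0.74365
R_total = 0.028604 + 2.679 + 0.74365 + 0.01984 = 3.4711 m²·K/W

3.471 m²·K/W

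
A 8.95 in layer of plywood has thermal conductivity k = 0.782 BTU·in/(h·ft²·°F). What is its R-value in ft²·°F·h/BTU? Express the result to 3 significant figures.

R = L/k = 8.95/0.782 = 11.45 ft²·°F·h/BTU

11.4 ft²·°F·h/BTU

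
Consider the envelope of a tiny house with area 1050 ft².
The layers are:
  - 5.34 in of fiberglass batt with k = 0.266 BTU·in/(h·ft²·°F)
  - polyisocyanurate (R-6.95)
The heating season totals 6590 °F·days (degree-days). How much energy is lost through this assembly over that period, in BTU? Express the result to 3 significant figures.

6140000 BTU

5.34/0.266 = 20.08
R_total = 20.08 + 6.95 = 27.03 ft²·°F·h/BTU
E = A × HDD × 24 / R = 1050 × 6590 × 24 / 27.03 = 6145000 BTU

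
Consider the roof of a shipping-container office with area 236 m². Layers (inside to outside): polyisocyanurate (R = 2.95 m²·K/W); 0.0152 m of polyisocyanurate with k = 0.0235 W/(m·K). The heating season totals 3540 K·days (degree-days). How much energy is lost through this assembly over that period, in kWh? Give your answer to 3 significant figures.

5570 kWh

0.0152/0.0235 = 0.6468
R_total = 2.95 + 0.6468 = 3.597 m²·K/W
E = A × HDD × 24 / R / 1000 = 236 × 3540 × 24 / 3.597 / 1000 = 5575 kWh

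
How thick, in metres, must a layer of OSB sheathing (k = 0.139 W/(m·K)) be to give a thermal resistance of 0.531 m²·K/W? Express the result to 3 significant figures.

L = R·k = 0.531 × 0.139 = 0.07381 m

0.0738 m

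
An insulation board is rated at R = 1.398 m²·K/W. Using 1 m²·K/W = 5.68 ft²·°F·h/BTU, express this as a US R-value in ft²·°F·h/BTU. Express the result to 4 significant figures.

R_US = 1.398 × 5.68 = 7.9406

7.941 ft²·°F·h/BTU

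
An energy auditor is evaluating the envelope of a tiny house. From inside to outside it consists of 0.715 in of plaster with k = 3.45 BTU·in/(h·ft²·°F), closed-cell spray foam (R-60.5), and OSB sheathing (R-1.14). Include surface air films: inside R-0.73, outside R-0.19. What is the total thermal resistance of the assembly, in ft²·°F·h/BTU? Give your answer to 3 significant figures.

0.715/3.45 = 0.2072
R_total = 0.73 + 0.2072 + 60.5 + 1.14 + 0.19 = 62.77 ft²·°F·h/BTU

62.8 ft²·°F·h/BTU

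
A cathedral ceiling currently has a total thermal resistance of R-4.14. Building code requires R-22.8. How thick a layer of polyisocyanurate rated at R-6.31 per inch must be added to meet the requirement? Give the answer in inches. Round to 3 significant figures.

2.96 in

ΔR = 22.8 − 4.14 = 18.66 ft²·°F·h/BTU
L = ΔR / (R/in) = 18.66/6.31 = 2.957 in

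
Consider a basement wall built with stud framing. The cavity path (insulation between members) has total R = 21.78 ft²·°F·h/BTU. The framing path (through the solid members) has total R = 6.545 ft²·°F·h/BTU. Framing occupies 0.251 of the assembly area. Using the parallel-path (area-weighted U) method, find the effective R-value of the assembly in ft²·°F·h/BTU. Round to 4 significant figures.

U_eff = 0.749/21.78 + 0.251/6.545 = 0.034389 + 0.03835 = 0.072739
R_eff = 1/U_eff = 13.748 ft²·°F·h/BTU

13.75 ft²·°F·h/BTU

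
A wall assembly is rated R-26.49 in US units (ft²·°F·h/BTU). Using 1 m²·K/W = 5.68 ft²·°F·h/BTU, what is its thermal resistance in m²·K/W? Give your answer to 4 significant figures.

4.664 m²·K/W

R_SI = 26.49/5.68 = 4.6637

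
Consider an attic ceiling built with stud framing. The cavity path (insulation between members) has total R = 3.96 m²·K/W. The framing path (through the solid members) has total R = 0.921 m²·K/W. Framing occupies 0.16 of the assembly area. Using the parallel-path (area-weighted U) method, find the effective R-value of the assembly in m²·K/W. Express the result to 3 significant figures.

2.59 m²·K/W

U_eff = 0.84/3.96 + 0.16/0.921 = 0.2121 + 0.1737 = 0.3858
R_eff = 1/U_eff = 2.592 m²·K/W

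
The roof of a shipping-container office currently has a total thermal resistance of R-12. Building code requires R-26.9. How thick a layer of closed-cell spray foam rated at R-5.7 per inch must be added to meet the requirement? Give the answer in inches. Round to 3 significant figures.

ΔR = 26.9 − 12 = 14.9 ft²·°F·h/BTU
L = ΔR / (R/in) = 14.9/5.7 = 2.614 in

2.61 in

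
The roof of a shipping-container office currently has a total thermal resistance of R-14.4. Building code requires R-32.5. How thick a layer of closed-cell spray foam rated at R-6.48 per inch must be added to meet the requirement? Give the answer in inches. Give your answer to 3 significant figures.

2.79 in

ΔR = 32.5 − 14.4 = 18.1 ft²·°F·h/BTU
L = ΔR / (R/in) = 18.1/6.48 = 2.793 in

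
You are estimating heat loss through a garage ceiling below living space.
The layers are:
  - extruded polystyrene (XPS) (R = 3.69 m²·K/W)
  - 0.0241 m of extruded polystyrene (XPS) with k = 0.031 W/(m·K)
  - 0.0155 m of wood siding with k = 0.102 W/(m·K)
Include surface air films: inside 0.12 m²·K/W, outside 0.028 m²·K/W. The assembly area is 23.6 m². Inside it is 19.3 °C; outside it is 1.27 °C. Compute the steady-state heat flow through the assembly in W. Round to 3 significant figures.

0.0241/0.031 = 0.7774
0.0155/0.102 = 0.152
R_total = 0.12 + 3.69 + 0.7774 + 0.152 + 0.028 = 4.767 m²·K/W
Q = A·ΔT/R = 23.6 × (19.3 − 1.27) / 4.767 = 89.25 W

89.3 W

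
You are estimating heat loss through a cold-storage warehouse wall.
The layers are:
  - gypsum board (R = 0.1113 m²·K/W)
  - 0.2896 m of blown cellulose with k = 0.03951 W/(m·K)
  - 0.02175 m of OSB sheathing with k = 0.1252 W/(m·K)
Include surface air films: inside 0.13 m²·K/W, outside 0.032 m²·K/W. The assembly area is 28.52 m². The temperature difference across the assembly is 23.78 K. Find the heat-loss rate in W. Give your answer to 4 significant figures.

0.2896/0.03951 = 7.3298
0.02175/0.1252 = 0.17372
R_total = 0.13 + 0.1113 + 7.3298 + 0.17372 + 0.032 = 7.7768 m²·K/W
Q = A·ΔT/R = 28.52 × 23.78 / 7.7768 = 87.209 W

87.21 W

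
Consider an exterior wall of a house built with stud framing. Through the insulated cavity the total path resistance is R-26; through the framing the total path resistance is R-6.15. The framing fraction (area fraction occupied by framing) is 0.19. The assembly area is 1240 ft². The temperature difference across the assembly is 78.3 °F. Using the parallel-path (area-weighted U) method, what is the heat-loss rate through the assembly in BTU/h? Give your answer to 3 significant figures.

6020 BTU/h

U_eff = 0.81/26 + 0.19/6.15 = 0.03115 + 0.03089 = 0.06205
R_eff = 1/U_eff = 16.12 ft²·°F·h/BTU
Q = 1240 × 78.3 / 16.12 = 6024 BTU/h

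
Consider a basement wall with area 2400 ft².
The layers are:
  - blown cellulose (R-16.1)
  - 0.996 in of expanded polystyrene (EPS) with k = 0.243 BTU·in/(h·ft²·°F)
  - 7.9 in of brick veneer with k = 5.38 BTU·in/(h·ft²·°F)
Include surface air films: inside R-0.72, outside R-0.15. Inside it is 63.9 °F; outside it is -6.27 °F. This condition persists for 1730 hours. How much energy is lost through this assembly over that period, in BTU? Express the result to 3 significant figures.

12900000 BTU

0.996/0.243 = 4.099
7.9/5.38 = 1.468
R_total = 0.72 + 16.1 + 4.099 + 1.468 + 0.15 = 22.54 ft²·°F·h/BTU
Q = 2400 × (63.9 − (-6.27)) / 22.54 = 7472 BTU/h
E = 7472 × 1730 = 12930000 BTU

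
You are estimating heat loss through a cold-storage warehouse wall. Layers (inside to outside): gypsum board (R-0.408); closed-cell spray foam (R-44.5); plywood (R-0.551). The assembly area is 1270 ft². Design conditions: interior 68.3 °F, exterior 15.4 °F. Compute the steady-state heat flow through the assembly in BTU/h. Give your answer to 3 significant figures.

R_total = 0.408 + 44.5 + 0.551 = 45.46 ft²·°F·h/BTU
Q = A·ΔT/R = 1270 × (68.3 − 15.4) / 45.46 = 1478 BTU/h

1480 BTU/h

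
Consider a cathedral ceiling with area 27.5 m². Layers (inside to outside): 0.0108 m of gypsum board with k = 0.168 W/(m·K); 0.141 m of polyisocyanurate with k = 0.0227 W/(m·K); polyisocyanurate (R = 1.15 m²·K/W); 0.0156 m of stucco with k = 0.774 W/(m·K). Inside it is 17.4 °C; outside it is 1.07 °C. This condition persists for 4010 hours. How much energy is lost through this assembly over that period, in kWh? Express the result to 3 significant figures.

242 kWh

0.0108/0.168 = 0.06429
0.141/0.0227 = 6.211
0.0156/0.774 = 0.02016
R_total = 0.06429 + 6.211 + 1.15 + 0.02016 = 7.446 m²·K/W
Q = 27.5 × (17.4 − 1.07) / 7.446 = 60.31 W
E = 60.31 W × 4010 h / 1000 = 241.9 kWh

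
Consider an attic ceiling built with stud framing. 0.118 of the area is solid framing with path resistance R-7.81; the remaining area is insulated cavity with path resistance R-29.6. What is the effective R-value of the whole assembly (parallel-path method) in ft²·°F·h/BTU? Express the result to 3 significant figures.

U_eff = 0.882/29.6 + 0.118/7.81 = 0.0298 + 0.01511 = 0.04491
R_eff = 1/U_eff = 22.27 ft²·°F·h/BTU

22.3 ft²·°F·h/BTU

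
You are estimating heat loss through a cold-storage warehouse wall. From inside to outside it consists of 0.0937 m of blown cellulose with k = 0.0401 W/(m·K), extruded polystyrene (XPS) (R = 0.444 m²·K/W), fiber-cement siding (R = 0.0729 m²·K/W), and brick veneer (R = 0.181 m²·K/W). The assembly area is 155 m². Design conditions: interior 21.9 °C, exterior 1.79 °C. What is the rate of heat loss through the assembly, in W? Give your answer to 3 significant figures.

1030 W

0.0937/0.0401 = 2.337
R_total = 2.337 + 0.444 + 0.0729 + 0.181 = 3.035 m²·K/W
Q = A·ΔT/R = 155 × (21.9 − 1.79) / 3.035 = 1027 W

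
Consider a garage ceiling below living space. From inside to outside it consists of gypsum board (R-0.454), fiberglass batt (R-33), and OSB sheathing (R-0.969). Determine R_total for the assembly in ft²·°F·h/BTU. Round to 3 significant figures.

34.4 ft²·°F·h/BTU

R_total = 0.454 + 33 + 0.969 = 34.42 ft²·°F·h/BTU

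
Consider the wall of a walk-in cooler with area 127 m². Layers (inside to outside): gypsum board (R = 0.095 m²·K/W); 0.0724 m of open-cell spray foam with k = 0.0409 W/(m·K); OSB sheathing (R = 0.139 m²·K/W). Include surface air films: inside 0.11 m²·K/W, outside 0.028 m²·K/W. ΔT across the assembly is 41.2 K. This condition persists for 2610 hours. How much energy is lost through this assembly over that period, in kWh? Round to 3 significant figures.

6380 kWh

0.0724/0.0409 = 1.77
R_total = 0.11 + 0.095 + 1.77 + 0.139 + 0.028 = 2.142 m²·K/W
Q = 127 × 41.2 / 2.142 = 2443 W
E = 2443 W × 2610 h / 1000 = 6375 kWh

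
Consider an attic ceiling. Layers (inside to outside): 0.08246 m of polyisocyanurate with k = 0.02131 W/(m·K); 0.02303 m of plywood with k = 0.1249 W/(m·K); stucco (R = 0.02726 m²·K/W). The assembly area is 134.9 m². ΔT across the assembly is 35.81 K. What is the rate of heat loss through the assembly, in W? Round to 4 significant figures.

0.08246/0.02131 = 3.8695
0.02303/0.1249 = 0.18439
R_total = 3.8695 + 0.18439 + 0.02726 = 4.0812 m²·K/W
Q = A·ΔT/R = 134.9 × 35.81 / 4.0812 = 1183.7 W

1184 W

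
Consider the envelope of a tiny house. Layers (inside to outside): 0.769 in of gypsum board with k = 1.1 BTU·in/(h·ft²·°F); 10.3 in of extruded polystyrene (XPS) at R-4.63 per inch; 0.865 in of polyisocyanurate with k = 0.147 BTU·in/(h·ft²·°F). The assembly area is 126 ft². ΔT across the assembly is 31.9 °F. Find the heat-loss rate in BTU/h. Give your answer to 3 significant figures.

74.1 BTU/h

0.769/1.1 = 0.6991
10.3 × 4.63 = 47.69
0.865/0.147 = 5.884
R_total = 0.6991 + 47.69 + 5.884 = 54.27 ft²·°F·h/BTU
Q = A·ΔT/R = 126 × 31.9 / 54.27 = 74.06 BTU/h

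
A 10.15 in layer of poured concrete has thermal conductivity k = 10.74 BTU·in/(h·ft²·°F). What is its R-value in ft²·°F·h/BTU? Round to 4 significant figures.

R = L/k = 10.15/10.74 = 0.94507 ft²·°F·h/BTU

0.9451 ft²·°F·h/BTU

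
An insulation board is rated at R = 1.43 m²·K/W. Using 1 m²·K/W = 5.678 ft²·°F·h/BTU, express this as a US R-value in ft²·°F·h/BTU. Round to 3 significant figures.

8.12 ft²·°F·h/BTU

R_US = 1.43 × 5.678 = 8.12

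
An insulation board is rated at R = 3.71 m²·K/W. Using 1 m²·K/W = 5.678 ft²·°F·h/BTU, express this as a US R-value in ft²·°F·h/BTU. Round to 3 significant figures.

21.1 ft²·°F·h/BTU

R_US = 3.71 × 5.678 = 21.07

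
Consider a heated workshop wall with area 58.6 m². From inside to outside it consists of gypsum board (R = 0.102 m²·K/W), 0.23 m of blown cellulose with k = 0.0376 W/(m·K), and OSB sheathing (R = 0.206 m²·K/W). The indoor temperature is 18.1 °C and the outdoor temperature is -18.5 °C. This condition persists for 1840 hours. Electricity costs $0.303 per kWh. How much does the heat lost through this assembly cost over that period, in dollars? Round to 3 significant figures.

0.23/0.0376 = 6.117
R_total = 0.102 + 6.117 + 0.206 = 6.425 m²·K/W
Q = 58.6 × (18.1 − (-18.5)) / 6.425 = 333.8 W
E = 333.8 W × 1840 h / 1000 = 614.2 kWh
Cost = 614.2 × 0.303 = $186.1

186 dollars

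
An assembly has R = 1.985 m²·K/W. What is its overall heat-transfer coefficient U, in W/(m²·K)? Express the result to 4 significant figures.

0.5038 W/(m²·K)

U = 1/R = 1/1.985 = 0.50378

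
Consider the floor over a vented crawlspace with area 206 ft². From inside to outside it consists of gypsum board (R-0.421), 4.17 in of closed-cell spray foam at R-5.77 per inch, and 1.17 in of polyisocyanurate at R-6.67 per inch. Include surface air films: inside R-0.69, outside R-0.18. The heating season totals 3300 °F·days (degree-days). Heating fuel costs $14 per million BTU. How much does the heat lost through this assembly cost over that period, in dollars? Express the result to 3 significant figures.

6.89 dollars

4.17 × 5.77 = 24.06
1.17 × 6.67 = 7.804
R_total = 0.69 + 0.421 + 24.06 + 7.804 + 0.18 = 33.16 ft²·°F·h/BTU
E = A × HDD × 24 / R = 206 × 3300 × 24 / 33.16 = 492100 BTU
Cost = 492100/10⁶ × 14 = $6.889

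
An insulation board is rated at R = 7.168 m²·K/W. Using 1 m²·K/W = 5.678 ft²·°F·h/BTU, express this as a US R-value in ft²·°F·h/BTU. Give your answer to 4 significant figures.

R_US = 7.168 × 5.678 = 40.7

40.70 ft²·°F·h/BTU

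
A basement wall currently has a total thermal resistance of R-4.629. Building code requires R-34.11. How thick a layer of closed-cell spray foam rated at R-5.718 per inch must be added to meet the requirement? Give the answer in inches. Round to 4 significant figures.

5.156 in

ΔR = 34.11 − 4.629 = 29.481 ft²·°F·h/BTU
L = ΔR / (R/in) = 29.481/5.718 = 5.1558 in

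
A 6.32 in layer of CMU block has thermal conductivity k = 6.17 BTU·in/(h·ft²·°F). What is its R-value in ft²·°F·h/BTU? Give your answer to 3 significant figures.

R = L/k = 6.32/6.17 = 1.024 ft²·°F·h/BTU

1.02 ft²·°F·h/BTU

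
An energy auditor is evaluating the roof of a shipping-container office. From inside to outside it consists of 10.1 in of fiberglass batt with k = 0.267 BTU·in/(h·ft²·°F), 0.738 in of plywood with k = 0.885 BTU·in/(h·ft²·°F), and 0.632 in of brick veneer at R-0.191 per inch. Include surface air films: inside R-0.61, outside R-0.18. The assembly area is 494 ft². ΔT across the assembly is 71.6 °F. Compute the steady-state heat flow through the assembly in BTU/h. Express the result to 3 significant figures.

10.1/0.267 = 37.83
0.738/0.885 = 0.8339
0.632 × 0.191 = 0.1207
R_total = 0.61 + 37.83 + 0.8339 + 0.1207 + 0.18 = 39.57 ft²·°F·h/BTU
Q = A·ΔT/R = 494 × 71.6 / 39.57 = 893.8 BTU/h

894 BTU/h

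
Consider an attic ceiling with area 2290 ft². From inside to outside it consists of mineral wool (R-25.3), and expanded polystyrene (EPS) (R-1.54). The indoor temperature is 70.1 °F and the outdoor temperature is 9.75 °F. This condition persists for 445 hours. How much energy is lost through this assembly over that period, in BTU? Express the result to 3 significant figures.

R_total = 25.3 + 1.54 = 26.84 ft²·°F·h/BTU
Q = 2290 × (70.1 − 9.75) / 26.84 = 5149 BTU/h
E = 5149 × 445 = 2291000 BTU

2290000 BTU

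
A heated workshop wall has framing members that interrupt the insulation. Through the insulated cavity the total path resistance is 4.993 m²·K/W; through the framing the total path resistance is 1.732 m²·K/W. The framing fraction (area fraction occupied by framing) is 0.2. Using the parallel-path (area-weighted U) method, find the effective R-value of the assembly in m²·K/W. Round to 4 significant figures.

U_eff = 0.8/4.993 + 0.2/1.732 = 0.16022 + 0.11547 = 0.2757
R_eff = 1/U_eff = 3.6272 m²·K/W

3.627 m²·K/W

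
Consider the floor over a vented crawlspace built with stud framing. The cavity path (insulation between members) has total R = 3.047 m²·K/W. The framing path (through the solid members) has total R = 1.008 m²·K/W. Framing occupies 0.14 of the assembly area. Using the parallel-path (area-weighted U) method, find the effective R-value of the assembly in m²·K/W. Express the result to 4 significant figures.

U_eff = 0.86/3.047 + 0.14/1.008 = 0.28224 + 0.13889 = 0.42113
R_eff = 1/U_eff = 2.3745 m²·K/W

2.375 m²·K/W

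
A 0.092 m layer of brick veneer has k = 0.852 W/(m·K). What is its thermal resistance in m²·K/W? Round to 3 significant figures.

0.108 m²·K/W

R = L/k = 0.092/0.852 = 0.108 m²·K/W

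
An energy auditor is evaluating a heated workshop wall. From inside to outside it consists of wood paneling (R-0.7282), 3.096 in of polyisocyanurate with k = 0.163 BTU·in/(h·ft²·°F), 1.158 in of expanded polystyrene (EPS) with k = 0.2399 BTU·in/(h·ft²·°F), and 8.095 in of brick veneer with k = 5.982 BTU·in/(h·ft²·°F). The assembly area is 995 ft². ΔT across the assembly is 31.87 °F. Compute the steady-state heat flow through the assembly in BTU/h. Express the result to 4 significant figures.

1224 BTU/h

3.096/0.163 = 18.994
1.158/0.2399 = 4.827
8.095/5.982 = 1.3532
R_total = 0.7282 + 18.994 + 4.827 + 1.3532 = 25.902 ft²·°F·h/BTU
Q = A·ΔT/R = 995 × 31.87 / 25.902 = 1224.2 BTU/h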